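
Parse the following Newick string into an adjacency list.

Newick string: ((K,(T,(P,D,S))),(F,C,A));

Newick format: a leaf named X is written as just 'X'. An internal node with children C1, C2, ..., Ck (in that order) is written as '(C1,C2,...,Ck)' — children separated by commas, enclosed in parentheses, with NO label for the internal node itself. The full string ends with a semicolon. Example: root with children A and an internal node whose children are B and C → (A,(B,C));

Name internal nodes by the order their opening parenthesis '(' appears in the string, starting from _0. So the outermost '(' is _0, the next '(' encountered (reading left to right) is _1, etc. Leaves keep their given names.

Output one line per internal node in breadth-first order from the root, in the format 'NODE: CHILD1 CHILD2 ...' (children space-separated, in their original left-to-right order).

Input: ((K,(T,(P,D,S))),(F,C,A));
Scanning left-to-right, naming '(' by encounter order:
  pos 0: '(' -> open internal node _0 (depth 1)
  pos 1: '(' -> open internal node _1 (depth 2)
  pos 4: '(' -> open internal node _2 (depth 3)
  pos 7: '(' -> open internal node _3 (depth 4)
  pos 13: ')' -> close internal node _3 (now at depth 3)
  pos 14: ')' -> close internal node _2 (now at depth 2)
  pos 15: ')' -> close internal node _1 (now at depth 1)
  pos 17: '(' -> open internal node _4 (depth 2)
  pos 23: ')' -> close internal node _4 (now at depth 1)
  pos 24: ')' -> close internal node _0 (now at depth 0)
Total internal nodes: 5
BFS adjacency from root:
  _0: _1 _4
  _1: K _2
  _4: F C A
  _2: T _3
  _3: P D S

Answer: _0: _1 _4
_1: K _2
_4: F C A
_2: T _3
_3: P D S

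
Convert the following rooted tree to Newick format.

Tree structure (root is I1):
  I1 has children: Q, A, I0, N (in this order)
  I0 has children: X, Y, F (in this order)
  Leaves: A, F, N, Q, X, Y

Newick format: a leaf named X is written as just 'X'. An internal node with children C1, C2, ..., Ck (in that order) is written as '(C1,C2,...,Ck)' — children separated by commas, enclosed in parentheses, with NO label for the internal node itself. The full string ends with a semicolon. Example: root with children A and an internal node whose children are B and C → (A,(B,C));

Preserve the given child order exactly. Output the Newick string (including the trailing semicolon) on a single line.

Answer: (Q,A,(X,Y,F),N);

Derivation:
internal I1 with children ['Q', 'A', 'I0', 'N']
  leaf 'Q' → 'Q'
  leaf 'A' → 'A'
  internal I0 with children ['X', 'Y', 'F']
    leaf 'X' → 'X'
    leaf 'Y' → 'Y'
    leaf 'F' → 'F'
  → '(X,Y,F)'
  leaf 'N' → 'N'
→ '(Q,A,(X,Y,F),N)'
Final: (Q,A,(X,Y,F),N);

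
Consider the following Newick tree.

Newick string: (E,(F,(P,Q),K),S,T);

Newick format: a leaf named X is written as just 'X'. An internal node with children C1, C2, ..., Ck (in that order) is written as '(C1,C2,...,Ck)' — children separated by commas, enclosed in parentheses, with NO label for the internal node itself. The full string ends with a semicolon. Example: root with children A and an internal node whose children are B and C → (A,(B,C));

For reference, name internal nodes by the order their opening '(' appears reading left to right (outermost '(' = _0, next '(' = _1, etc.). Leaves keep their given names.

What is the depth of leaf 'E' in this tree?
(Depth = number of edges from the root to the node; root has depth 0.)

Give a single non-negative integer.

Newick: (E,(F,(P,Q),K),S,T);
Naming internals by '(' encounter order: outermost '(' = _0, next = _1, ...
Query node: E
Path from root: _0 -> E
Depth of E: 1 (number of edges from root)

Answer: 1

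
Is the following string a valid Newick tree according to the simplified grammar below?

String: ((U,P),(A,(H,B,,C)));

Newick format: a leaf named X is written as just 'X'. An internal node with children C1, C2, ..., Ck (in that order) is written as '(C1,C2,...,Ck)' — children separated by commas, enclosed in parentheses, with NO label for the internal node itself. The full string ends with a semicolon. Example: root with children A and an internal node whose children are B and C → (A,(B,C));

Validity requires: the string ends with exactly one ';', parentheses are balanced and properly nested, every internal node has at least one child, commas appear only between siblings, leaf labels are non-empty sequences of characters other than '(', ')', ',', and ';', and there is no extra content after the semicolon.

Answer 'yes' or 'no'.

Answer: no

Derivation:
Input: ((U,P),(A,(H,B,,C)));
Paren balance: 4 '(' vs 4 ')' OK
Ends with single ';': True
Full parse: FAILS (empty leaf label at pos 15)
Valid: False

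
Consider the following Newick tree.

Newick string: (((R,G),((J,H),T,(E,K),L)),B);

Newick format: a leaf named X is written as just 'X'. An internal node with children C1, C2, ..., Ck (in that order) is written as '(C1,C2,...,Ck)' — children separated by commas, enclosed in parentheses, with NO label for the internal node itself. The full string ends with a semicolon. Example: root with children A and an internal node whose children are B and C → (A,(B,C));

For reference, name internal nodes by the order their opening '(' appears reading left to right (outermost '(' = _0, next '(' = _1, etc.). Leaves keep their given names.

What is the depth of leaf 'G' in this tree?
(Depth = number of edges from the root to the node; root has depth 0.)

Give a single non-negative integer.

Answer: 3

Derivation:
Newick: (((R,G),((J,H),T,(E,K),L)),B);
Naming internals by '(' encounter order: outermost '(' = _0, next = _1, ...
Query node: G
Path from root: _0 -> _1 -> _2 -> G
Depth of G: 3 (number of edges from root)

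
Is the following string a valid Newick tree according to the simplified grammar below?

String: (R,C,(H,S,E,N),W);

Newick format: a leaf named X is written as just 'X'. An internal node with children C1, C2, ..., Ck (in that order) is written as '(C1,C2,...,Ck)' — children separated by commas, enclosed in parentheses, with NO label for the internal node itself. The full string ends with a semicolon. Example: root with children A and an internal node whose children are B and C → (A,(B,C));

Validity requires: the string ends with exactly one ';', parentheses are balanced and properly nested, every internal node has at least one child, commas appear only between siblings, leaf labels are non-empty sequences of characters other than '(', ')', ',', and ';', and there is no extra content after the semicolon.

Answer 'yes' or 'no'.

Answer: yes

Derivation:
Input: (R,C,(H,S,E,N),W);
Paren balance: 2 '(' vs 2 ')' OK
Ends with single ';': True
Full parse: OK
Valid: True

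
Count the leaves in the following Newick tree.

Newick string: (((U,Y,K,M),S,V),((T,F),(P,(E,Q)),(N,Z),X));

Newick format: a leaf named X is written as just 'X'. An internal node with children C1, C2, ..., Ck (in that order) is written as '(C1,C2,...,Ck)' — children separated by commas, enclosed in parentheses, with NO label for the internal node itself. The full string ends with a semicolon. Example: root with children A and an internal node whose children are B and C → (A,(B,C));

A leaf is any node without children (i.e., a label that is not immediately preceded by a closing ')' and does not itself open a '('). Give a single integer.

Newick: (((U,Y,K,M),S,V),((T,F),(P,(E,Q)),(N,Z),X));
Scan left-to-right; a leaf is any maximal label run not followed by '(':
  pos 3: leaf 'U' → count = 1
  pos 5: leaf 'Y' → count = 2
  pos 7: leaf 'K' → count = 3
  pos 9: leaf 'M' → count = 4
  pos 12: leaf 'S' → count = 5
  pos 14: leaf 'V' → count = 6
  pos 19: leaf 'T' → count = 7
  pos 21: leaf 'F' → count = 8
  pos 25: leaf 'P' → count = 9
  pos 28: leaf 'E' → count = 10
  pos 30: leaf 'Q' → count = 11
  pos 35: leaf 'N' → count = 12
  pos 37: leaf 'Z' → count = 13
  pos 40: leaf 'X' → count = 14
Total leaves: 14

Answer: 14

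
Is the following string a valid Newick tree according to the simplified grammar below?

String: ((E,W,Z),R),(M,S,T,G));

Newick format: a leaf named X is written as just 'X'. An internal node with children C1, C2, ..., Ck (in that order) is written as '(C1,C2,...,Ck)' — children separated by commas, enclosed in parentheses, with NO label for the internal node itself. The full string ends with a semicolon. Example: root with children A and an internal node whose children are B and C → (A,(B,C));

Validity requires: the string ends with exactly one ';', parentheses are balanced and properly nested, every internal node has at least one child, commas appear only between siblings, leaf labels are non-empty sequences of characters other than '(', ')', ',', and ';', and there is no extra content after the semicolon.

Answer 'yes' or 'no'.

Answer: no

Derivation:
Input: ((E,W,Z),R),(M,S,T,G));
Paren balance: 3 '(' vs 4 ')' MISMATCH
Ends with single ';': True
Full parse: FAILS (extra content after tree at pos 11)
Valid: False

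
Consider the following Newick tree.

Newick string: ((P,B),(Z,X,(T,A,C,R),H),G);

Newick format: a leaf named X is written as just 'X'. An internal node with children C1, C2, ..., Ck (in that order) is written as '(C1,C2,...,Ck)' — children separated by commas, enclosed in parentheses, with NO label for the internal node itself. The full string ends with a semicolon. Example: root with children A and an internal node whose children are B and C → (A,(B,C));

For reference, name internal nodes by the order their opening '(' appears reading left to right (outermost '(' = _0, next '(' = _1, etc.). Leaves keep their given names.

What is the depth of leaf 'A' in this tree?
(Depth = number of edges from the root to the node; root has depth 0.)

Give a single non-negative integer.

Answer: 3

Derivation:
Newick: ((P,B),(Z,X,(T,A,C,R),H),G);
Naming internals by '(' encounter order: outermost '(' = _0, next = _1, ...
Query node: A
Path from root: _0 -> _2 -> _3 -> A
Depth of A: 3 (number of edges from root)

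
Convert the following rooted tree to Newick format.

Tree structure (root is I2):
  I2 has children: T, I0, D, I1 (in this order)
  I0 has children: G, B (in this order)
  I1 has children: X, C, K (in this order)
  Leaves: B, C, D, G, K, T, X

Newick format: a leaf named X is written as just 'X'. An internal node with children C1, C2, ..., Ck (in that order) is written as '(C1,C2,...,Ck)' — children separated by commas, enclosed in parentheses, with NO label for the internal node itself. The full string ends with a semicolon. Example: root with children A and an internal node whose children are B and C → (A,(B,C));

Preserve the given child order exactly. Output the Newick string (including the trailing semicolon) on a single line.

Answer: (T,(G,B),D,(X,C,K));

Derivation:
internal I2 with children ['T', 'I0', 'D', 'I1']
  leaf 'T' → 'T'
  internal I0 with children ['G', 'B']
    leaf 'G' → 'G'
    leaf 'B' → 'B'
  → '(G,B)'
  leaf 'D' → 'D'
  internal I1 with children ['X', 'C', 'K']
    leaf 'X' → 'X'
    leaf 'C' → 'C'
    leaf 'K' → 'K'
  → '(X,C,K)'
→ '(T,(G,B),D,(X,C,K))'
Final: (T,(G,B),D,(X,C,K));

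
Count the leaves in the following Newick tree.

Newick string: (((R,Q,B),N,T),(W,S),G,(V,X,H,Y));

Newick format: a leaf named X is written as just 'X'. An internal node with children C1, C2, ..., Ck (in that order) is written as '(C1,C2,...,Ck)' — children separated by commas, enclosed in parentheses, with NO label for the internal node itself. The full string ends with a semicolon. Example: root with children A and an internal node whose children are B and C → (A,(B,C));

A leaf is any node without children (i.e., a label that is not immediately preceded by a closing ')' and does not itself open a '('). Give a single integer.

Answer: 12

Derivation:
Newick: (((R,Q,B),N,T),(W,S),G,(V,X,H,Y));
Scan left-to-right; a leaf is any maximal label run not followed by '(':
  pos 3: leaf 'R' → count = 1
  pos 5: leaf 'Q' → count = 2
  pos 7: leaf 'B' → count = 3
  pos 10: leaf 'N' → count = 4
  pos 12: leaf 'T' → count = 5
  pos 16: leaf 'W' → count = 6
  pos 18: leaf 'S' → count = 7
  pos 21: leaf 'G' → count = 8
  pos 24: leaf 'V' → count = 9
  pos 26: leaf 'X' → count = 10
  pos 28: leaf 'H' → count = 11
  pos 30: leaf 'Y' → count = 12
Total leaves: 12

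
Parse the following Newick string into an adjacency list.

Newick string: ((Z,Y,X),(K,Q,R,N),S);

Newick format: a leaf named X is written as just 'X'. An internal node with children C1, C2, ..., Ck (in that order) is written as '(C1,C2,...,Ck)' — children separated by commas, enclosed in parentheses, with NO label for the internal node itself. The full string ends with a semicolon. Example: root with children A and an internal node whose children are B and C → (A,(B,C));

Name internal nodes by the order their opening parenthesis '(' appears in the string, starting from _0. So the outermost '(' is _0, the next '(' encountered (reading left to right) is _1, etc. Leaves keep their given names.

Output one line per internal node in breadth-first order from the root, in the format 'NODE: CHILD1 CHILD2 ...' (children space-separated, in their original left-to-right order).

Input: ((Z,Y,X),(K,Q,R,N),S);
Scanning left-to-right, naming '(' by encounter order:
  pos 0: '(' -> open internal node _0 (depth 1)
  pos 1: '(' -> open internal node _1 (depth 2)
  pos 7: ')' -> close internal node _1 (now at depth 1)
  pos 9: '(' -> open internal node _2 (depth 2)
  pos 17: ')' -> close internal node _2 (now at depth 1)
  pos 20: ')' -> close internal node _0 (now at depth 0)
Total internal nodes: 3
BFS adjacency from root:
  _0: _1 _2 S
  _1: Z Y X
  _2: K Q R N

Answer: _0: _1 _2 S
_1: Z Y X
_2: K Q R N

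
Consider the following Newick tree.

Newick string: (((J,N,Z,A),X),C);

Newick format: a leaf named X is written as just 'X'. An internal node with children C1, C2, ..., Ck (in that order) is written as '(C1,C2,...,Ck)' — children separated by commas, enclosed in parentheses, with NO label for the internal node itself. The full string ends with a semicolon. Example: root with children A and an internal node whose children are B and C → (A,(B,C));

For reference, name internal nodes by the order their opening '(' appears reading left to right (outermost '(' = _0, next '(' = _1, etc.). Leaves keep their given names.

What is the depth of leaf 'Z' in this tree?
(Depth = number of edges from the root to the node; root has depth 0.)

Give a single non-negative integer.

Newick: (((J,N,Z,A),X),C);
Naming internals by '(' encounter order: outermost '(' = _0, next = _1, ...
Query node: Z
Path from root: _0 -> _1 -> _2 -> Z
Depth of Z: 3 (number of edges from root)

Answer: 3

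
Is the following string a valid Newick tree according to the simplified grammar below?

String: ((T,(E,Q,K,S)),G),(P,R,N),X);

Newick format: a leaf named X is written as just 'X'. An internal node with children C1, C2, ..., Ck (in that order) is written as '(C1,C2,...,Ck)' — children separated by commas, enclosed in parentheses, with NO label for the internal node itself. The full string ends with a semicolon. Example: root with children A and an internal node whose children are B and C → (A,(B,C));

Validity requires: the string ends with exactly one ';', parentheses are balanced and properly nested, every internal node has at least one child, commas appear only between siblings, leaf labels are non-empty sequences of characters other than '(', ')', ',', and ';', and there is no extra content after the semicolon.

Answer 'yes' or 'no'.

Input: ((T,(E,Q,K,S)),G),(P,R,N),X);
Paren balance: 4 '(' vs 5 ')' MISMATCH
Ends with single ';': True
Full parse: FAILS (extra content after tree at pos 17)
Valid: False

Answer: no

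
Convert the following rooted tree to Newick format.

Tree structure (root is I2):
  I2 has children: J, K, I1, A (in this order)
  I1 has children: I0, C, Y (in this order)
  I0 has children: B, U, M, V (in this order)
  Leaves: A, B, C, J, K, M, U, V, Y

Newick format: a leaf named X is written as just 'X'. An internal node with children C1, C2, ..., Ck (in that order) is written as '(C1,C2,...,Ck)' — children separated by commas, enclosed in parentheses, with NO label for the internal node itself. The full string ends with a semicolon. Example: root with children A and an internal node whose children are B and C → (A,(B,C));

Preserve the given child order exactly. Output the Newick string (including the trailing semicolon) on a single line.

internal I2 with children ['J', 'K', 'I1', 'A']
  leaf 'J' → 'J'
  leaf 'K' → 'K'
  internal I1 with children ['I0', 'C', 'Y']
    internal I0 with children ['B', 'U', 'M', 'V']
      leaf 'B' → 'B'
      leaf 'U' → 'U'
      leaf 'M' → 'M'
      leaf 'V' → 'V'
    → '(B,U,M,V)'
    leaf 'C' → 'C'
    leaf 'Y' → 'Y'
  → '((B,U,M,V),C,Y)'
  leaf 'A' → 'A'
→ '(J,K,((B,U,M,V),C,Y),A)'
Final: (J,K,((B,U,M,V),C,Y),A);

Answer: (J,K,((B,U,M,V),C,Y),A);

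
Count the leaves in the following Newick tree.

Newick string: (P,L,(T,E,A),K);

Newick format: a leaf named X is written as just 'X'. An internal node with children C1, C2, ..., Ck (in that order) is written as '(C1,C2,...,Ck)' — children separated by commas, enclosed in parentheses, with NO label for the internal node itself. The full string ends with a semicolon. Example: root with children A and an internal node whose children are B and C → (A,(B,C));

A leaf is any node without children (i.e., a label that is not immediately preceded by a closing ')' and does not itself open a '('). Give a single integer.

Newick: (P,L,(T,E,A),K);
Scan left-to-right; a leaf is any maximal label run not followed by '(':
  pos 1: leaf 'P' → count = 1
  pos 3: leaf 'L' → count = 2
  pos 6: leaf 'T' → count = 3
  pos 8: leaf 'E' → count = 4
  pos 10: leaf 'A' → count = 5
  pos 13: leaf 'K' → count = 6
Total leaves: 6

Answer: 6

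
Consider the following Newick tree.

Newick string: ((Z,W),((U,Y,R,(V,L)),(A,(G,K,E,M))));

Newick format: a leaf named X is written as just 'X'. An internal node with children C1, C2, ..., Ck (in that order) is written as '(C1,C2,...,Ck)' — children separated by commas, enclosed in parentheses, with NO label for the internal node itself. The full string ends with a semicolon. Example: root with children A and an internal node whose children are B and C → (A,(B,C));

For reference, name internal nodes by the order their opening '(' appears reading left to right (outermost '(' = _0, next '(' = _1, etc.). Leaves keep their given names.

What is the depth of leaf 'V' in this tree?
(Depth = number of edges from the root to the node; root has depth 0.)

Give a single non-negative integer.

Newick: ((Z,W),((U,Y,R,(V,L)),(A,(G,K,E,M))));
Naming internals by '(' encounter order: outermost '(' = _0, next = _1, ...
Query node: V
Path from root: _0 -> _2 -> _3 -> _4 -> V
Depth of V: 4 (number of edges from root)

Answer: 4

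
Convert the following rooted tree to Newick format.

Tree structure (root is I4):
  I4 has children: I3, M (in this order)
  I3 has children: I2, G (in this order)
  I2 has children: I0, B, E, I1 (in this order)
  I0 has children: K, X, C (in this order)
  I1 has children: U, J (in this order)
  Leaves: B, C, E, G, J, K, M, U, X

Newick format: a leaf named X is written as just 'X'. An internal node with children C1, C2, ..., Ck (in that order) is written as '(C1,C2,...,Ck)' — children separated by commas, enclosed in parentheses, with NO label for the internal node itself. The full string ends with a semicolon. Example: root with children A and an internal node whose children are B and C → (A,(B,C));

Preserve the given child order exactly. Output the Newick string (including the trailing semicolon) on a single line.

Answer: ((((K,X,C),B,E,(U,J)),G),M);

Derivation:
internal I4 with children ['I3', 'M']
  internal I3 with children ['I2', 'G']
    internal I2 with children ['I0', 'B', 'E', 'I1']
      internal I0 with children ['K', 'X', 'C']
        leaf 'K' → 'K'
        leaf 'X' → 'X'
        leaf 'C' → 'C'
      → '(K,X,C)'
      leaf 'B' → 'B'
      leaf 'E' → 'E'
      internal I1 with children ['U', 'J']
        leaf 'U' → 'U'
        leaf 'J' → 'J'
      → '(U,J)'
    → '((K,X,C),B,E,(U,J))'
    leaf 'G' → 'G'
  → '(((K,X,C),B,E,(U,J)),G)'
  leaf 'M' → 'M'
→ '((((K,X,C),B,E,(U,J)),G),M)'
Final: ((((K,X,C),B,E,(U,J)),G),M);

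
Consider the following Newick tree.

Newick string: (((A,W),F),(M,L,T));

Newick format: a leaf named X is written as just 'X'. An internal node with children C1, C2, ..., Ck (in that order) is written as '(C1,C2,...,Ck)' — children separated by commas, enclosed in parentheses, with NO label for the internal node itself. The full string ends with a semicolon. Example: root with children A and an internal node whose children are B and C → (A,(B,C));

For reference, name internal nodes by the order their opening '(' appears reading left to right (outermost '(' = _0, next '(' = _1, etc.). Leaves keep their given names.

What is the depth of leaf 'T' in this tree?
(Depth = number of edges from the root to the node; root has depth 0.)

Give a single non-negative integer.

Newick: (((A,W),F),(M,L,T));
Naming internals by '(' encounter order: outermost '(' = _0, next = _1, ...
Query node: T
Path from root: _0 -> _3 -> T
Depth of T: 2 (number of edges from root)

Answer: 2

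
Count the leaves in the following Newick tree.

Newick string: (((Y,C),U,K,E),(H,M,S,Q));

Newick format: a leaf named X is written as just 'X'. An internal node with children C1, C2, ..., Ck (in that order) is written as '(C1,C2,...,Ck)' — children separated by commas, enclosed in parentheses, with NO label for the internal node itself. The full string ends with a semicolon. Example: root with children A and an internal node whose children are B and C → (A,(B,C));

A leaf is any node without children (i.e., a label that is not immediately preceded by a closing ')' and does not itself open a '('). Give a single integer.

Answer: 9

Derivation:
Newick: (((Y,C),U,K,E),(H,M,S,Q));
Scan left-to-right; a leaf is any maximal label run not followed by '(':
  pos 3: leaf 'Y' → count = 1
  pos 5: leaf 'C' → count = 2
  pos 8: leaf 'U' → count = 3
  pos 10: leaf 'K' → count = 4
  pos 12: leaf 'E' → count = 5
  pos 16: leaf 'H' → count = 6
  pos 18: leaf 'M' → count = 7
  pos 20: leaf 'S' → count = 8
  pos 22: leaf 'Q' → count = 9
Total leaves: 9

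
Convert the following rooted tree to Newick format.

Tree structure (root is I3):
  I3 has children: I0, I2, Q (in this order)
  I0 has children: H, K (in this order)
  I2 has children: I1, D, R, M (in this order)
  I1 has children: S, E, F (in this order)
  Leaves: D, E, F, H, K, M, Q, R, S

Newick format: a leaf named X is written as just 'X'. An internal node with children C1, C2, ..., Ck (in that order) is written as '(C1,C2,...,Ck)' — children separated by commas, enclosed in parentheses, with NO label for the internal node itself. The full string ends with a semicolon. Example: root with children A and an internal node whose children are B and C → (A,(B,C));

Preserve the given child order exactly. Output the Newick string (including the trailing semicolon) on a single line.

internal I3 with children ['I0', 'I2', 'Q']
  internal I0 with children ['H', 'K']
    leaf 'H' → 'H'
    leaf 'K' → 'K'
  → '(H,K)'
  internal I2 with children ['I1', 'D', 'R', 'M']
    internal I1 with children ['S', 'E', 'F']
      leaf 'S' → 'S'
      leaf 'E' → 'E'
      leaf 'F' → 'F'
    → '(S,E,F)'
    leaf 'D' → 'D'
    leaf 'R' → 'R'
    leaf 'M' → 'M'
  → '((S,E,F),D,R,M)'
  leaf 'Q' → 'Q'
→ '((H,K),((S,E,F),D,R,M),Q)'
Final: ((H,K),((S,E,F),D,R,M),Q);

Answer: ((H,K),((S,E,F),D,R,M),Q);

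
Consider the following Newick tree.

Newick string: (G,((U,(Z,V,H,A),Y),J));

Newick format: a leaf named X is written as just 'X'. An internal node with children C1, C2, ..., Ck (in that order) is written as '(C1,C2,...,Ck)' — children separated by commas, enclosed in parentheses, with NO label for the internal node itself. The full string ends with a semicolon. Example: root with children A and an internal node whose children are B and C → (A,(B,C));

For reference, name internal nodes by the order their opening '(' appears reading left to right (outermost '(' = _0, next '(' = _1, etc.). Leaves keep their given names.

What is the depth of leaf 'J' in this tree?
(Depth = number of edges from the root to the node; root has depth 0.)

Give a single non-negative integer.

Answer: 2

Derivation:
Newick: (G,((U,(Z,V,H,A),Y),J));
Naming internals by '(' encounter order: outermost '(' = _0, next = _1, ...
Query node: J
Path from root: _0 -> _1 -> J
Depth of J: 2 (number of edges from root)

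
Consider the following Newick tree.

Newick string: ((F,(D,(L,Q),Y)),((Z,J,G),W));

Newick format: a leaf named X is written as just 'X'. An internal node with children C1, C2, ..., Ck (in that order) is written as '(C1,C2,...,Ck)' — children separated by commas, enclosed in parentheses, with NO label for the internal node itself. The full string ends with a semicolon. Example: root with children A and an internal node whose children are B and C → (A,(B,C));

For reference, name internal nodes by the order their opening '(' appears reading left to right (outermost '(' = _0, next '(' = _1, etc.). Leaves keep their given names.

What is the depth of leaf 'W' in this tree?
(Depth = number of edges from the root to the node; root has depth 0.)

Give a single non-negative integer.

Newick: ((F,(D,(L,Q),Y)),((Z,J,G),W));
Naming internals by '(' encounter order: outermost '(' = _0, next = _1, ...
Query node: W
Path from root: _0 -> _4 -> W
Depth of W: 2 (number of edges from root)

Answer: 2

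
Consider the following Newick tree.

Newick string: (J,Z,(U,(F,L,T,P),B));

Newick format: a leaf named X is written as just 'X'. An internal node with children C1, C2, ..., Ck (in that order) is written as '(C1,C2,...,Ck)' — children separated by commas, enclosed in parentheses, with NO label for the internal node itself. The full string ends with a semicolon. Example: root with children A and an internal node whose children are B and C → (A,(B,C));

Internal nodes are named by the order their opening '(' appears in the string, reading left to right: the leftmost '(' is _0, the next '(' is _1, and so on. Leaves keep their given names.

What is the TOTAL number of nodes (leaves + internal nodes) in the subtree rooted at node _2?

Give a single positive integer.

Answer: 5

Derivation:
Newick: (J,Z,(U,(F,L,T,P),B));
Locate _2: it is the '(' at position 8 (the 3rd '(' reading left to right).
Query: subtree rooted at _2
_2: subtree_size = 1 + 4
  F: subtree_size = 1 + 0
  L: subtree_size = 1 + 0
  T: subtree_size = 1 + 0
  P: subtree_size = 1 + 0
Total subtree size of _2: 5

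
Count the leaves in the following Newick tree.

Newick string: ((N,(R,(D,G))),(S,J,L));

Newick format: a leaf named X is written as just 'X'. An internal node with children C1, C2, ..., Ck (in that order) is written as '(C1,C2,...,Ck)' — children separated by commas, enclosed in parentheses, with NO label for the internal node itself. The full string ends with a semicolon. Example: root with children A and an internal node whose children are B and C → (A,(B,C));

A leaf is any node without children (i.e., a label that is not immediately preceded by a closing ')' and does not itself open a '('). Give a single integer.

Answer: 7

Derivation:
Newick: ((N,(R,(D,G))),(S,J,L));
Scan left-to-right; a leaf is any maximal label run not followed by '(':
  pos 2: leaf 'N' → count = 1
  pos 5: leaf 'R' → count = 2
  pos 8: leaf 'D' → count = 3
  pos 10: leaf 'G' → count = 4
  pos 16: leaf 'S' → count = 5
  pos 18: leaf 'J' → count = 6
  pos 20: leaf 'L' → count = 7
Total leaves: 7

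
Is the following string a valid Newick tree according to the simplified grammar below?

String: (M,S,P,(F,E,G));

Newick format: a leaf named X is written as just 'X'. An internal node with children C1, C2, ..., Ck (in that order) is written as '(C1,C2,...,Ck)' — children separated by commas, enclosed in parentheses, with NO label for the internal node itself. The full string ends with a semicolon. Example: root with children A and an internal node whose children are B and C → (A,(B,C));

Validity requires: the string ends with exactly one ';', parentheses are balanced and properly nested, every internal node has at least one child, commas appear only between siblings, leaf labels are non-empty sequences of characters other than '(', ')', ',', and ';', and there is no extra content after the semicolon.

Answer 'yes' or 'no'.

Input: (M,S,P,(F,E,G));
Paren balance: 2 '(' vs 2 ')' OK
Ends with single ';': True
Full parse: OK
Valid: True

Answer: yes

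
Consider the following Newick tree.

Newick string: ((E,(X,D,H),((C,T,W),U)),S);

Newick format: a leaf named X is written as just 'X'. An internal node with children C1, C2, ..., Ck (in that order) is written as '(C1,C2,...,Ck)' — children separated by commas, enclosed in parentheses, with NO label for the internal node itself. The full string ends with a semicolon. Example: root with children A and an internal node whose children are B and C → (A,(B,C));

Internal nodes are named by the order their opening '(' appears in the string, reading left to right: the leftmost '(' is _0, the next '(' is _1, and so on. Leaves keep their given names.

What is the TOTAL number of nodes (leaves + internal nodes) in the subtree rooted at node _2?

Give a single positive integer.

Newick: ((E,(X,D,H),((C,T,W),U)),S);
Locate _2: it is the '(' at position 4 (the 3rd '(' reading left to right).
Query: subtree rooted at _2
_2: subtree_size = 1 + 3
  X: subtree_size = 1 + 0
  D: subtree_size = 1 + 0
  H: subtree_size = 1 + 0
Total subtree size of _2: 4

Answer: 4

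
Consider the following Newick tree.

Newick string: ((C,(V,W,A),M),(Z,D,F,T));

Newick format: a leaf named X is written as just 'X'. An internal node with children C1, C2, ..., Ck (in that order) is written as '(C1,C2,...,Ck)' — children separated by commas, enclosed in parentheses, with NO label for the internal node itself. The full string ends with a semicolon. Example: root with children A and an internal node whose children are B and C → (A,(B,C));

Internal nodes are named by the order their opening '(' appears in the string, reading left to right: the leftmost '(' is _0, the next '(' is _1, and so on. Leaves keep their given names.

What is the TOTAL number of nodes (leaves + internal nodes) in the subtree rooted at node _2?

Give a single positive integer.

Answer: 4

Derivation:
Newick: ((C,(V,W,A),M),(Z,D,F,T));
Locate _2: it is the '(' at position 4 (the 3rd '(' reading left to right).
Query: subtree rooted at _2
_2: subtree_size = 1 + 3
  V: subtree_size = 1 + 0
  W: subtree_size = 1 + 0
  A: subtree_size = 1 + 0
Total subtree size of _2: 4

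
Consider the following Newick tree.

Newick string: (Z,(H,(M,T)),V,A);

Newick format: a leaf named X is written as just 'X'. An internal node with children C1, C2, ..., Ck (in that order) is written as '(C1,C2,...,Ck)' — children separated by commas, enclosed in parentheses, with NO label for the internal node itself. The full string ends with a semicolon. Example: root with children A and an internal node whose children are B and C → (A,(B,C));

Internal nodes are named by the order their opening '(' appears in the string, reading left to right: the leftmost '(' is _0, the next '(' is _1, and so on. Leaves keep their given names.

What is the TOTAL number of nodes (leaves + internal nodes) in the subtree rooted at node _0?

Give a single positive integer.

Answer: 9

Derivation:
Newick: (Z,(H,(M,T)),V,A);
Locate _0: it is the '(' at position 0 (the 1st '(' reading left to right).
Query: subtree rooted at _0
_0: subtree_size = 1 + 8
  Z: subtree_size = 1 + 0
  _1: subtree_size = 1 + 4
    H: subtree_size = 1 + 0
    _2: subtree_size = 1 + 2
      M: subtree_size = 1 + 0
      T: subtree_size = 1 + 0
  V: subtree_size = 1 + 0
  A: subtree_size = 1 + 0
Total subtree size of _0: 9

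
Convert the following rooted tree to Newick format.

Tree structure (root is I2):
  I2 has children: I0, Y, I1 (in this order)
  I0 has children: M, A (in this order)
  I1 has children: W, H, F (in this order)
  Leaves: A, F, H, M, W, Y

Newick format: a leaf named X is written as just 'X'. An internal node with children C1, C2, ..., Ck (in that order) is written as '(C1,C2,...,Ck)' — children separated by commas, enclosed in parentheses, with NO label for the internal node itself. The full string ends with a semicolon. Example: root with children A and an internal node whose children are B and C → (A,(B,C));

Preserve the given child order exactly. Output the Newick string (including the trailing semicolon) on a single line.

Answer: ((M,A),Y,(W,H,F));

Derivation:
internal I2 with children ['I0', 'Y', 'I1']
  internal I0 with children ['M', 'A']
    leaf 'M' → 'M'
    leaf 'A' → 'A'
  → '(M,A)'
  leaf 'Y' → 'Y'
  internal I1 with children ['W', 'H', 'F']
    leaf 'W' → 'W'
    leaf 'H' → 'H'
    leaf 'F' → 'F'
  → '(W,H,F)'
→ '((M,A),Y,(W,H,F))'
Final: ((M,A),Y,(W,H,F));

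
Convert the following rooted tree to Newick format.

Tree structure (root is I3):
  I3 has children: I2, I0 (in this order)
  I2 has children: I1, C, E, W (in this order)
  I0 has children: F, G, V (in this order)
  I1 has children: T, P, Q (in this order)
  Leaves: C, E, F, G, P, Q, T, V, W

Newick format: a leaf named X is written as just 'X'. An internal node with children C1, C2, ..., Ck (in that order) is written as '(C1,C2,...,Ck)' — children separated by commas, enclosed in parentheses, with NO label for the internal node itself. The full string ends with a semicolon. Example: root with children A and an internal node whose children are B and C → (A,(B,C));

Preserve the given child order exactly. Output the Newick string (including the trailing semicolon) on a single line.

Answer: (((T,P,Q),C,E,W),(F,G,V));

Derivation:
internal I3 with children ['I2', 'I0']
  internal I2 with children ['I1', 'C', 'E', 'W']
    internal I1 with children ['T', 'P', 'Q']
      leaf 'T' → 'T'
      leaf 'P' → 'P'
      leaf 'Q' → 'Q'
    → '(T,P,Q)'
    leaf 'C' → 'C'
    leaf 'E' → 'E'
    leaf 'W' → 'W'
  → '((T,P,Q),C,E,W)'
  internal I0 with children ['F', 'G', 'V']
    leaf 'F' → 'F'
    leaf 'G' → 'G'
    leaf 'V' → 'V'
  → '(F,G,V)'
→ '(((T,P,Q),C,E,W),(F,G,V))'
Final: (((T,P,Q),C,E,W),(F,G,V));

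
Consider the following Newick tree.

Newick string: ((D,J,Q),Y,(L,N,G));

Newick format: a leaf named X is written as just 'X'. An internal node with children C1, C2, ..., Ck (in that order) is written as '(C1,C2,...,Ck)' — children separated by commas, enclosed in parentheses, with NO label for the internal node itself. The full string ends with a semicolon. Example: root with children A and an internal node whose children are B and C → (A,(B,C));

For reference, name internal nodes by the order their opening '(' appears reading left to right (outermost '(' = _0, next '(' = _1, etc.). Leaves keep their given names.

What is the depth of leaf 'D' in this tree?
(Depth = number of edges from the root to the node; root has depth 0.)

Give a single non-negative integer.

Answer: 2

Derivation:
Newick: ((D,J,Q),Y,(L,N,G));
Naming internals by '(' encounter order: outermost '(' = _0, next = _1, ...
Query node: D
Path from root: _0 -> _1 -> D
Depth of D: 2 (number of edges from root)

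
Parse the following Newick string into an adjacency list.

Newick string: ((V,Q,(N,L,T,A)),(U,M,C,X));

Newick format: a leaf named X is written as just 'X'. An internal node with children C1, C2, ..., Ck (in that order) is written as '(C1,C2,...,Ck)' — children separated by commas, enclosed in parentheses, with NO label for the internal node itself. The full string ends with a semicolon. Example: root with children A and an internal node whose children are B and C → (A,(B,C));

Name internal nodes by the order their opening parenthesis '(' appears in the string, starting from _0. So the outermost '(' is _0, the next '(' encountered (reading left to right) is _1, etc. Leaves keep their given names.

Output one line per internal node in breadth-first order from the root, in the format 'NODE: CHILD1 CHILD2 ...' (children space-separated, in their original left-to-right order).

Answer: _0: _1 _3
_1: V Q _2
_3: U M C X
_2: N L T A

Derivation:
Input: ((V,Q,(N,L,T,A)),(U,M,C,X));
Scanning left-to-right, naming '(' by encounter order:
  pos 0: '(' -> open internal node _0 (depth 1)
  pos 1: '(' -> open internal node _1 (depth 2)
  pos 6: '(' -> open internal node _2 (depth 3)
  pos 14: ')' -> close internal node _2 (now at depth 2)
  pos 15: ')' -> close internal node _1 (now at depth 1)
  pos 17: '(' -> open internal node _3 (depth 2)
  pos 25: ')' -> close internal node _3 (now at depth 1)
  pos 26: ')' -> close internal node _0 (now at depth 0)
Total internal nodes: 4
BFS adjacency from root:
  _0: _1 _3
  _1: V Q _2
  _3: U M C X
  _2: N L T A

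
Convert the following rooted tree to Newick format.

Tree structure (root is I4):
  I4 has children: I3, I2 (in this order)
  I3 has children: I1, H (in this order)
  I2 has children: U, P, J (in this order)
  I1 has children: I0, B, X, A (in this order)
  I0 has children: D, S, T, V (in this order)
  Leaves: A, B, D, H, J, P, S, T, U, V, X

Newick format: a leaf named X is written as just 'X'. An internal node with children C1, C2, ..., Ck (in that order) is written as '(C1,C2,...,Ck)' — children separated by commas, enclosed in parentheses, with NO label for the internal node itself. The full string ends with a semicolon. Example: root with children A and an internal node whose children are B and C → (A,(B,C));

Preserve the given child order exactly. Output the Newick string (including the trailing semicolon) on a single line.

Answer: ((((D,S,T,V),B,X,A),H),(U,P,J));

Derivation:
internal I4 with children ['I3', 'I2']
  internal I3 with children ['I1', 'H']
    internal I1 with children ['I0', 'B', 'X', 'A']
      internal I0 with children ['D', 'S', 'T', 'V']
        leaf 'D' → 'D'
        leaf 'S' → 'S'
        leaf 'T' → 'T'
        leaf 'V' → 'V'
      → '(D,S,T,V)'
      leaf 'B' → 'B'
      leaf 'X' → 'X'
      leaf 'A' → 'A'
    → '((D,S,T,V),B,X,A)'
    leaf 'H' → 'H'
  → '(((D,S,T,V),B,X,A),H)'
  internal I2 with children ['U', 'P', 'J']
    leaf 'U' → 'U'
    leaf 'P' → 'P'
    leaf 'J' → 'J'
  → '(U,P,J)'
→ '((((D,S,T,V),B,X,A),H),(U,P,J))'
Final: ((((D,S,T,V),B,X,A),H),(U,P,J));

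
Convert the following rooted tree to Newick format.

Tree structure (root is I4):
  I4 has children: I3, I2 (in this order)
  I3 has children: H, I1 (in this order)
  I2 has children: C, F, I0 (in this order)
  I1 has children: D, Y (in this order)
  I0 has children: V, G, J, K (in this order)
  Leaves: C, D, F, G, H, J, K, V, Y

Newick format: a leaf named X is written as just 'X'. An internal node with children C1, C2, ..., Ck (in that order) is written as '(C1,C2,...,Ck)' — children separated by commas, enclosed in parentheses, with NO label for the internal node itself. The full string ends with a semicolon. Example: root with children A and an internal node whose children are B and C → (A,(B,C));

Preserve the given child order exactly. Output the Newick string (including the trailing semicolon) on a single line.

Answer: ((H,(D,Y)),(C,F,(V,G,J,K)));

Derivation:
internal I4 with children ['I3', 'I2']
  internal I3 with children ['H', 'I1']
    leaf 'H' → 'H'
    internal I1 with children ['D', 'Y']
      leaf 'D' → 'D'
      leaf 'Y' → 'Y'
    → '(D,Y)'
  → '(H,(D,Y))'
  internal I2 with children ['C', 'F', 'I0']
    leaf 'C' → 'C'
    leaf 'F' → 'F'
    internal I0 with children ['V', 'G', 'J', 'K']
      leaf 'V' → 'V'
      leaf 'G' → 'G'
      leaf 'J' → 'J'
      leaf 'K' → 'K'
    → '(V,G,J,K)'
  → '(C,F,(V,G,J,K))'
→ '((H,(D,Y)),(C,F,(V,G,J,K)))'
Final: ((H,(D,Y)),(C,F,(V,G,J,K)));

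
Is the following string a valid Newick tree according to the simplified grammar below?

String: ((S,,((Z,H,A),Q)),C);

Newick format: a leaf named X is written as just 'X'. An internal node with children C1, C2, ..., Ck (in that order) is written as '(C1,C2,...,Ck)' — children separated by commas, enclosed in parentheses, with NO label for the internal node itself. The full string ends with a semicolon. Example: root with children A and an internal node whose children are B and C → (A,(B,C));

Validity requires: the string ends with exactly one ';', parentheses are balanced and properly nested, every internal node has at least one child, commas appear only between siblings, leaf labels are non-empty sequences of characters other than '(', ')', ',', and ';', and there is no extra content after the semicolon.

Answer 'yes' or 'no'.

Answer: no

Derivation:
Input: ((S,,((Z,H,A),Q)),C);
Paren balance: 4 '(' vs 4 ')' OK
Ends with single ';': True
Full parse: FAILS (empty leaf label at pos 4)
Valid: False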